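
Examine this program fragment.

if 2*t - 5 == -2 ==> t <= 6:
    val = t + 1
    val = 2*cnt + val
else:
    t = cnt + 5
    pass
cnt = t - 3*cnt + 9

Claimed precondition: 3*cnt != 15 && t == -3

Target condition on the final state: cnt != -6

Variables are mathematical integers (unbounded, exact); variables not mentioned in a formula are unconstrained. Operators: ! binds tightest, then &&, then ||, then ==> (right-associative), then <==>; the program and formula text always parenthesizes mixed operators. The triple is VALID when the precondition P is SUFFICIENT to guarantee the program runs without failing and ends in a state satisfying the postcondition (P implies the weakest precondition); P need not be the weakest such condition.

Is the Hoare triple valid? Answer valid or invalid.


Working backward. After the program, cnt != -6 must hold.
Before cnt := t - 3*cnt + 9: t != 3*cnt - 15
Then branch requires t != 3*cnt - 15; else branch requires 2*cnt != 20.
Before the if: ((2*t == 3 ==> t <= 6) ==> t != 3*cnt - 15) && ((!(2*t == 3 ==> t <= 6)) ==> 2*cnt != 20)
The weakest precondition is ((2*t == 3 ==> t <= 6) ==> t != 3*cnt - 15) && ((!(2*t == 3 ==> t <= 6)) ==> 2*cnt != 20).
Check whether 3*cnt != 15 && t == -3 implies it.
Countermodel: at the initial state cnt = 4, t = -3, the precondition holds but the weakest precondition fails.
Answer: invalid


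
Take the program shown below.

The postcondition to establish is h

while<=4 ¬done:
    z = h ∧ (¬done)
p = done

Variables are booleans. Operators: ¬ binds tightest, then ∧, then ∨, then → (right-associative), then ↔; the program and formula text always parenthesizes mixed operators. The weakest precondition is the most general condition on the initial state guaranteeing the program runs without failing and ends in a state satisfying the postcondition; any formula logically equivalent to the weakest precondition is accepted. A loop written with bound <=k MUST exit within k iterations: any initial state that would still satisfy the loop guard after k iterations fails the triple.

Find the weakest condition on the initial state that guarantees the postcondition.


Working backward. After the program, h must hold.
Before p := done: h
Before the loop (bound <=4), unroll the exhaustion recursion (WP_0 = exit-now case; WP_j = one more guarded iteration, up to j = 4):
  WP_0: done ∧ h
  WP_1: ((¬done) → (done ∧ h)) ∧ (done → h)
  WP_2: ((¬done) → (((¬done) → (done ∧ h)) ∧ (done → h))) ∧ (done → h)
  WP_3: ((¬done) → (((¬done) → (((¬done) → (done ∧ h)) ∧ (done → h))) ∧ (done → h))) ∧ (done → h)
  WP_4: ((¬done) → (((¬done) → (((¬done) → (((¬done) → (done ∧ h)) ∧ (done → h))) ∧ (done → h))) ∧ (done → h))) ∧ (done → h)
So before the loop: ((¬done) → (((¬done) → (((¬done) → (((¬done) → (done ∧ h)) ∧ (done → h))) ∧ (done → h))) ∧ (done → h))) ∧ (done → h)
Answer: WP = ((¬done) → (((¬done) → (((¬done) → (((¬done) → (done ∧ h)) ∧ (done → h))) ∧ (done → h))) ∧ (done → h))) ∧ (done → h)


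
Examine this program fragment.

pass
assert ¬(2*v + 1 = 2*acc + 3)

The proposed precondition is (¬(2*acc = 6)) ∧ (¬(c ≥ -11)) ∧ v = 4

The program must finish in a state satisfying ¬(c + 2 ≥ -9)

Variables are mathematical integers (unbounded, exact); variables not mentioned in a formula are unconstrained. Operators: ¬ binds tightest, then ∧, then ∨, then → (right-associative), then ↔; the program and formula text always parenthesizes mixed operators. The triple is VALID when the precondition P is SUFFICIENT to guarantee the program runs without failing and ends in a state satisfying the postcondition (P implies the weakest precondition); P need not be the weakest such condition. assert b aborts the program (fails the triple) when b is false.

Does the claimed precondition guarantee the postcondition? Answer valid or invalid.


Working backward. After the program, the postcondition ¬(c + 2 ≥ -9) must hold; in canonical form it is ¬(c ≥ -11).
Before assert ¬(2*v + 1 = 2*acc + 3): (¬(2*v = 2*acc + 2)) ∧ (¬(c ≥ -11))
Before skip: (¬(2*v = 2*acc + 2)) ∧ (¬(c ≥ -11))
The weakest precondition is (¬(2*v = 2*acc + 2)) ∧ (¬(c ≥ -11)).
Check whether (¬(2*acc = 6)) ∧ (¬(c ≥ -11)) ∧ v = 4 implies it.
Every state satisfying the precondition satisfies the weakest precondition: the implication holds.
Answer: valid


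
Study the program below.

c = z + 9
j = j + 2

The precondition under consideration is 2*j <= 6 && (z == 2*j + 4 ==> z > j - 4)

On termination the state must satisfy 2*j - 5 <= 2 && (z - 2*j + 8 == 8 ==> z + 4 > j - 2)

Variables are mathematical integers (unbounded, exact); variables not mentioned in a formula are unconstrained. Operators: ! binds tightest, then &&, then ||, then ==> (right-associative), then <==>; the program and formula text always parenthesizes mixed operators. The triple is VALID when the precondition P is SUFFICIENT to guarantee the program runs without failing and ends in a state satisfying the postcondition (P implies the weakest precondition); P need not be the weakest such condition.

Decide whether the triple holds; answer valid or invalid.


Working backward. After the program, the postcondition 2*j - 5 <= 2 && (z - 2*j + 8 == 8 ==> z + 4 > j - 2) must hold; in canonical form it is 2*j <= 7 && (z == 2*j ==> z > j - 6).
Before j := j + 2: 2*j <= 3 && (z == 2*j + 4 ==> z > j - 4)
Before c := z + 9: 2*j <= 3 && (z == 2*j + 4 ==> z > j - 4)
The weakest precondition is 2*j <= 3 && (z == 2*j + 4 ==> z > j - 4).
Check whether 2*j <= 6 && (z == 2*j + 4 ==> z > j - 4) implies it.
Countermodel: at the initial state j = 2, z = 0, the precondition holds but the weakest precondition fails.
Answer: invalid


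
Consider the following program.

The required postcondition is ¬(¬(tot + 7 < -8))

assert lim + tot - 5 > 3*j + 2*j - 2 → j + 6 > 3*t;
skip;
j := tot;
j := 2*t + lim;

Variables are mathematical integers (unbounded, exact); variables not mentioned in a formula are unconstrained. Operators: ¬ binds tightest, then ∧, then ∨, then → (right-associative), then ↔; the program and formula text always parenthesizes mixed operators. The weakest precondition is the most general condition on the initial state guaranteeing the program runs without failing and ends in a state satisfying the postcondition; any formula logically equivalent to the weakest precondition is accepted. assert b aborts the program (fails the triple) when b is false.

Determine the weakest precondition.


Working backward. After the program, the postcondition ¬(¬(tot + 7 < -8)) must hold; in canonical form it is tot < -15.
Before j := 2*t + lim: tot < -15
Before j := tot: tot < -15
Before skip: tot < -15
Before assert lim + tot - 5 > 3*j + 2*j - 2 → j + 6 > 3*t: (lim + tot > 5*j + 3 → j > 3*t - 6) ∧ tot < -15
Answer: WP = (lim + tot > 5*j + 3 → j > 3*t - 6) ∧ tot < -15


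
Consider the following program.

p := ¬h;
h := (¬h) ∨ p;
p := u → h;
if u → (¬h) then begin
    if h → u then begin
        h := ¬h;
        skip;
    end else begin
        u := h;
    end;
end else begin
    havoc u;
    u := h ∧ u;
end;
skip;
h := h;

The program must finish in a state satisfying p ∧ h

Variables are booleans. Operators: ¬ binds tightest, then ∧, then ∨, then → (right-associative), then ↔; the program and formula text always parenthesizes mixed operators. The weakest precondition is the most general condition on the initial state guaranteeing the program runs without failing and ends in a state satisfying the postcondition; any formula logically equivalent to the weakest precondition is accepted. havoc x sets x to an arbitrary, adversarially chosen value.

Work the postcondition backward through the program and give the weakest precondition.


Working backward. After the program, p ∧ h must hold.
Before h := h: p ∧ h
Before skip: p ∧ h
Then branch requires ((h → u) → (p ∧ (¬h))) ∧ ((¬(h → u)) → (p ∧ h)); else branch requires p ∧ h.
Before the if: ((u → (¬h)) → (((h → u) → (p ∧ (¬h))) ∧ ((¬(h → u)) → (p ∧ h)))) ∧ ((¬(u → (¬h))) → (p ∧ h))
Before p := u → h: ((u → (¬h)) → (((h → u) → ((u → h) ∧ (¬h))) ∧ ((¬(h → u)) → ((u → h) ∧ h)))) ∧ ((¬(u → (¬h))) → ((u → h) ∧ h))
Before h := (¬h) ∨ p: ((u → (¬((¬h) ∨ p))) → (((((¬h) ∨ p) → u) → ((u → ((¬h) ∨ p)) ∧ (¬((¬h) ∨ p)))) ∧ ((¬(((¬h) ∨ p) → u)) → ((u → ((¬h) ∨ p)) ∧ ((¬h) ∨ p))))) ∧ ((¬(u → (¬((¬h) ∨ p)))) → ((u → ((¬h) ∨ p)) ∧ ((¬h) ∨ p)))
Before p := ¬h: ((u → h) → ((((¬h) → u) → ((u → (¬h)) ∧ h)) ∧ ((¬((¬h) → u)) → ((u → (¬h)) ∧ (¬h))))) ∧ ((¬(u → h)) → ((u → (¬h)) ∧ (¬h)))
Answer: WP = ((u → h) → ((((¬h) → u) → ((u → (¬h)) ∧ h)) ∧ ((¬((¬h) → u)) → ((u → (¬h)) ∧ (¬h))))) ∧ ((¬(u → h)) → ((u → (¬h)) ∧ (¬h)))


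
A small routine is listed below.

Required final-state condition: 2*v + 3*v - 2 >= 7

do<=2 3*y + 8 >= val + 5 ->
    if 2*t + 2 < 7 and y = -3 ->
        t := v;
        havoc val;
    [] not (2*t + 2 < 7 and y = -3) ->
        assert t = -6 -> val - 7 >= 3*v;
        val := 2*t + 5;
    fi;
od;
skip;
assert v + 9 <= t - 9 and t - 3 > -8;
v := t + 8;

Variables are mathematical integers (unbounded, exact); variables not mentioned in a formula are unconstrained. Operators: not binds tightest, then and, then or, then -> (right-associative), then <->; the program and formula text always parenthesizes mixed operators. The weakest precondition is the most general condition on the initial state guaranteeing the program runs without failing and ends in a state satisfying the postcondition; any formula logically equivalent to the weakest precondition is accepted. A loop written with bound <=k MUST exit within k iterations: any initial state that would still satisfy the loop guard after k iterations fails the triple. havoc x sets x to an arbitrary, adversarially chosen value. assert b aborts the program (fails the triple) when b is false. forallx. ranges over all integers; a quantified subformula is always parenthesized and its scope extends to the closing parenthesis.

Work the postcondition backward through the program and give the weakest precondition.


Working backward. After the program, the postcondition 2*v + 3*v - 2 >= 7 must hold; in canonical form it is 5*v >= 9.
Before v := t + 8: 5*t >= -31
Before assert v + 9 <= t - 9 and t - 3 > -8: v <= t - 18 and t > -5 and 5*t >= -31
Before skip: v <= t - 18 and t > -5 and 5*t >= -31
Before the loop (bound <=2), unroll the exhaustion recursion (WP_0 = exit-now case; WP_j = one more guarded iteration, up to j = 2):
  WP_0: (not (3*y >= val - 3)) and v <= t - 18 and t > -5 and 5*t >= -31
  WP_1: (3*y >= val - 3 -> ((not (2*t < 5 and y = -3)) and ((not (2*t < 5 and y = -3)) -> ((t = -6 -> val >= 3*v + 7) and (not (3*y >= 2*t + 2)) and v <= t - 18 and t > -5 and 5*t >= -31)))) and ((not (3*y >= val - 3)) -> (v <= t - 18 and t > -5 and 5*t >= -31))
  WP_2: (3*y >= val - 3 -> (((2*t < 5 and y = -3) -> (forall val_1. ((3*y >= val_1 - 3 -> ((not (2*v < 5 and y = -3)) and 2*v < 5 and y = -3)) and 3*y >= val_1 - 3))) and ((not (2*t < 5 and y = -3)) -> ((t = -6 -> val >= 3*v + 7) and (3*y >= 2*t + 2 -> ((not (2*t < 5 and y = -3)) and ((not (2*t < 5 and y = -3)) -> ((t = -6 -> 2*t >= 3*v + 2) and (not (3*y >= 2*t + 2)) and v <= t - 18 and t > -5 and 5*t >= -31)))) and ((not (3*y >= 2*t + 2)) -> (v <= t - 18 and t > -5 and 5*t >= -31)))))) and ((not (3*y >= val - 3)) -> (v <= t - 18 and t > -5 and 5*t >= -31))
So before the loop: (3*y >= val - 3 -> (((2*t < 5 and y = -3) -> (forall val_1. ((3*y >= val_1 - 3 -> ((not (2*v < 5 and y = -3)) and 2*v < 5 and y = -3)) and 3*y >= val_1 - 3))) and ((not (2*t < 5 and y = -3)) -> ((t = -6 -> val >= 3*v + 7) and (3*y >= 2*t + 2 -> ((not (2*t < 5 and y = -3)) and ((not (2*t < 5 and y = -3)) -> ((t = -6 -> 2*t >= 3*v + 2) and (not (3*y >= 2*t + 2)) and v <= t - 18 and t > -5 and 5*t >= -31)))) and ((not (3*y >= 2*t + 2)) -> (v <= t - 18 and t > -5 and 5*t >= -31)))))) and ((not (3*y >= val - 3)) -> (v <= t - 18 and t > -5 and 5*t >= -31))
Answer: WP = (3*y >= val - 3 -> (((2*t < 5 and y = -3) -> (forall val_1. ((3*y >= val_1 - 3 -> ((not (2*v < 5 and y = -3)) and 2*v < 5 and y = -3)) and 3*y >= val_1 - 3))) and ((not (2*t < 5 and y = -3)) -> ((t = -6 -> val >= 3*v + 7) and (3*y >= 2*t + 2 -> ((not (2*t < 5 and y = -3)) and ((not (2*t < 5 and y = -3)) -> ((t = -6 -> 2*t >= 3*v + 2) and (not (3*y >= 2*t + 2)) and v <= t - 18 and t > -5 and 5*t >= -31)))) and ((not (3*y >= 2*t + 2)) -> (v <= t - 18 and t > -5 and 5*t >= -31)))))) and ((not (3*y >= val - 3)) -> (v <= t - 18 and t > -5 and 5*t >= -31))


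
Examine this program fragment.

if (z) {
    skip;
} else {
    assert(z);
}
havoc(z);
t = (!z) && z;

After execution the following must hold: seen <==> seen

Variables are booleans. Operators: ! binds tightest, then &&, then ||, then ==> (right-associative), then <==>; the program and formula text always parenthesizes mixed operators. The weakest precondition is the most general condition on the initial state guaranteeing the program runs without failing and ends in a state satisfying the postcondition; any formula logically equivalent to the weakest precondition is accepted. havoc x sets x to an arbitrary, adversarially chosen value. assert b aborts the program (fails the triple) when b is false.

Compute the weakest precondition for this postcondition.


Working backward. After the program, the postcondition seen <==> seen must hold; in canonical form it is true.
Before t := (!z) && z: true
Before havoc z: true
Then branch requires true; else branch requires z.
Before the if: (!z) ==> z
Answer: WP = (!z) ==> z


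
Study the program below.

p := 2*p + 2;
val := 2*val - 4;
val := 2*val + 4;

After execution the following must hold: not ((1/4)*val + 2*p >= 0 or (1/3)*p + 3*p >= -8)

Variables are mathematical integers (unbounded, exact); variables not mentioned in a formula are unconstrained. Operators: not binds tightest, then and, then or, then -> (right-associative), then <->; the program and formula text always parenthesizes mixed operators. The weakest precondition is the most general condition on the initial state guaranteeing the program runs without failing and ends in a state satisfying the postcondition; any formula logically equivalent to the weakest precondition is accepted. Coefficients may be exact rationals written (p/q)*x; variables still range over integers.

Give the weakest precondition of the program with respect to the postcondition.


Working backward. After the program, the postcondition not ((1/4)*val + 2*p >= 0 or (1/3)*p + 3*p >= -8) must hold; in canonical form it is not (2*p + (1/4)*val >= 0 or (10/3)*p >= -8).
Before val := 2*val + 4: not (2*p + (1/2)*val >= -1 or (10/3)*p >= -8)
Before val := 2*val - 4: not (2*p + val >= 1 or (10/3)*p >= -8)
Before p := 2*p + 2: not (4*p + val >= -3 or (20/3)*p >= -44/3)
Answer: WP = not (4*p + val >= -3 or (20/3)*p >= -44/3)


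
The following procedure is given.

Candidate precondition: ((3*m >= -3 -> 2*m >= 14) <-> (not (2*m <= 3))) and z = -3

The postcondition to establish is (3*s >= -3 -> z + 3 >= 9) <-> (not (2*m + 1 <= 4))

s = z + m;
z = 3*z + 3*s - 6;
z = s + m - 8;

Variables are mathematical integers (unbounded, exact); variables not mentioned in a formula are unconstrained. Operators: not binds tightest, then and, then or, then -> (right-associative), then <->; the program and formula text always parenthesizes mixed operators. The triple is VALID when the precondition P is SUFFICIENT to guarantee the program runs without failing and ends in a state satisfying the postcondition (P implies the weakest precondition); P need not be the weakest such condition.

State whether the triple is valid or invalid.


Working backward. After the program, the postcondition (3*s >= -3 -> z + 3 >= 9) <-> (not (2*m + 1 <= 4)) must hold; in canonical form it is (3*s >= -3 -> z >= 6) <-> (not (2*m <= 3)).
Before z := s + m - 8: (3*s >= -3 -> m + s >= 14) <-> (not (2*m <= 3))
Before z := 3*z + 3*s - 6: (3*s >= -3 -> m + s >= 14) <-> (not (2*m <= 3))
Before s := z + m: (3*m + 3*z >= -3 -> 2*m + z >= 14) <-> (not (2*m <= 3))
The weakest precondition is (3*m + 3*z >= -3 -> 2*m + z >= 14) <-> (not (2*m <= 3)).
Check whether ((3*m >= -3 -> 2*m >= 14) <-> (not (2*m <= 3))) and z = -3 implies it.
Countermodel: at the initial state m = 7, z = -3, the precondition holds but the weakest precondition fails.
Answer: invalid


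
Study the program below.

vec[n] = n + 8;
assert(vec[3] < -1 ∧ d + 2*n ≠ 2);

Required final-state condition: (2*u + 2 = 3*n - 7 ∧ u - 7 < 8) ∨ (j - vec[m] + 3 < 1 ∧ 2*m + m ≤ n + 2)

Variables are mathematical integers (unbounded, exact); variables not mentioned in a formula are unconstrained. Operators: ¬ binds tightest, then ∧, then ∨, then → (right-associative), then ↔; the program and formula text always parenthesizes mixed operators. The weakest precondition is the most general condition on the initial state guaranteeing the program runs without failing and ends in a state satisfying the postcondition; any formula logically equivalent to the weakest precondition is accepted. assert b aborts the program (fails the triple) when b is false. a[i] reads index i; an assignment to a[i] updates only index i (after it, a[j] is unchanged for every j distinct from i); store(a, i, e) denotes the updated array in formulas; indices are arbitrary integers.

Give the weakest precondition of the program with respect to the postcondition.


Working backward. After the program, the postcondition (2*u + 2 = 3*n - 7 ∧ u - 7 < 8) ∨ (j - vec[m] + 3 < 1 ∧ 2*m + m ≤ n + 2) must hold; in canonical form it is (2*u = 3*n - 9 ∧ u < 15) ∨ (j < vec[m] - 2 ∧ 3*m ≤ n + 2).
Before assert vec[3] < -1 ∧ d + 2*n ≠ 2: vec[3] < -1 ∧ d + 2*n ≠ 2 ∧ ((2*u = 3*n - 9 ∧ u < 15) ∨ (j < vec[m] - 2 ∧ 3*m ≤ n + 2))
Before vec[n] := n + 8: store(vec, n, n + 8)[3] < -1 ∧ d + 2*n ≠ 2 ∧ ((2*u = 3*n - 9 ∧ u < 15) ∨ (j < store(vec, n, n + 8)[m] - 2 ∧ 3*m ≤ n + 2))
Answer: WP = store(vec, n, n + 8)[3] < -1 ∧ d + 2*n ≠ 2 ∧ ((2*u = 3*n - 9 ∧ u < 15) ∨ (j < store(vec, n, n + 8)[m] - 2 ∧ 3*m ≤ n + 2))


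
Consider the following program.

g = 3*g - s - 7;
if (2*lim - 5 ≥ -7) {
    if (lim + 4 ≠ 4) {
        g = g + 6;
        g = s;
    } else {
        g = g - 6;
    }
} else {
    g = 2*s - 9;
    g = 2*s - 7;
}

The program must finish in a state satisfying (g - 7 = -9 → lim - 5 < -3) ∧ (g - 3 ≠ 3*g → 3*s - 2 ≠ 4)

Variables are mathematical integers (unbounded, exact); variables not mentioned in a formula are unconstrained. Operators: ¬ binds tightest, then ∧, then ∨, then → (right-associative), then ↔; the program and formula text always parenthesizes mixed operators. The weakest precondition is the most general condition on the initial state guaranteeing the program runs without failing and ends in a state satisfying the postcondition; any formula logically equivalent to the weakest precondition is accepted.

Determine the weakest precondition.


Working backward. After the program, the postcondition (g - 7 = -9 → lim - 5 < -3) ∧ (g - 3 ≠ 3*g → 3*s - 2 ≠ 4) must hold; in canonical form it is (g = -2 → lim < 2) ∧ (2*g ≠ -3 → 3*s ≠ 6).
Then branch requires (lim ≠ 0 → ((s = -2 → lim < 2) ∧ (2*s ≠ -3 → 3*s ≠ 6))) ∧ ((¬(lim ≠ 0)) → ((g = 4 → lim < 2) ∧ (2*g ≠ 9 → 3*s ≠ 6))); else branch requires (2*s = 5 → lim < 2) ∧ (4*s ≠ 11 → 3*s ≠ 6).
Before the if: (2*lim ≥ -2 → ((lim ≠ 0 → ((s = -2 → lim < 2) ∧ (2*s ≠ -3 → 3*s ≠ 6))) ∧ ((¬(lim ≠ 0)) → ((g = 4 → lim < 2) ∧ (2*g ≠ 9 → 3*s ≠ 6))))) ∧ ((¬(2*lim ≥ -2)) → ((2*s = 5 → lim < 2) ∧ (4*s ≠ 11 → 3*s ≠ 6)))
Before g := 3*g - s - 7: (2*lim ≥ -2 → ((lim ≠ 0 → ((s = -2 → lim < 2) ∧ (2*s ≠ -3 → 3*s ≠ 6))) ∧ ((¬(lim ≠ 0)) → ((3*g = s + 11 → lim < 2) ∧ (6*g ≠ 2*s + 23 → 3*s ≠ 6))))) ∧ ((¬(2*lim ≥ -2)) → ((2*s = 5 → lim < 2) ∧ (4*s ≠ 11 → 3*s ≠ 6)))
Answer: WP = (2*lim ≥ -2 → ((lim ≠ 0 → ((s = -2 → lim < 2) ∧ (2*s ≠ -3 → 3*s ≠ 6))) ∧ ((¬(lim ≠ 0)) → ((3*g = s + 11 → lim < 2) ∧ (6*g ≠ 2*s + 23 → 3*s ≠ 6))))) ∧ ((¬(2*lim ≥ -2)) → ((2*s = 5 → lim < 2) ∧ (4*s ≠ 11 → 3*s ≠ 6)))


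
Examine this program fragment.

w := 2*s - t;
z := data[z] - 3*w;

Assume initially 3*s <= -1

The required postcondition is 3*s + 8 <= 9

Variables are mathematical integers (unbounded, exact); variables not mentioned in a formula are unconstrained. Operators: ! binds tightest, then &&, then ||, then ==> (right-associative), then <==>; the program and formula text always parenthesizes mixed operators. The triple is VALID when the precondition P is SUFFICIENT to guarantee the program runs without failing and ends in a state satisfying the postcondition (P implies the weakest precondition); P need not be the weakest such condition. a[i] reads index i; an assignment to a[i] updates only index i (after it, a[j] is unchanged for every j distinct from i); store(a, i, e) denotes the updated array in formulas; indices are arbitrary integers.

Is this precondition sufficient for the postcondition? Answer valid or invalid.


Working backward. After the program, the postcondition 3*s + 8 <= 9 must hold; in canonical form it is 3*s <= 1.
Before z := data[z] - 3*w: 3*s <= 1
Before w := 2*s - t: 3*s <= 1
The weakest precondition is 3*s <= 1.
Check whether 3*s <= -1 implies it.
Every state satisfying the precondition satisfies the weakest precondition: the implication holds.
Answer: valid


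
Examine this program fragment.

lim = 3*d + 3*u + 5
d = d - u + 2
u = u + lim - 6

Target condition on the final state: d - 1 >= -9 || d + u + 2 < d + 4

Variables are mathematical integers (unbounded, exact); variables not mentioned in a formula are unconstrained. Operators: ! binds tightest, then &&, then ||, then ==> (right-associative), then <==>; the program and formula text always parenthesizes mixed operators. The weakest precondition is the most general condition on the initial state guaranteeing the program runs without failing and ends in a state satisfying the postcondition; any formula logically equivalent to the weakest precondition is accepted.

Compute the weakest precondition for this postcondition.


Working backward. After the program, the postcondition d - 1 >= -9 || d + u + 2 < d + 4 must hold; in canonical form it is d >= -8 || u < 2.
Before u := u + lim - 6: d >= -8 || lim + u < 8
Before d := d - u + 2: d >= u - 10 || lim + u < 8
Before lim := 3*d + 3*u + 5: d >= u - 10 || 3*d + 4*u < 3
Answer: WP = d >= u - 10 || 3*d + 4*u < 3


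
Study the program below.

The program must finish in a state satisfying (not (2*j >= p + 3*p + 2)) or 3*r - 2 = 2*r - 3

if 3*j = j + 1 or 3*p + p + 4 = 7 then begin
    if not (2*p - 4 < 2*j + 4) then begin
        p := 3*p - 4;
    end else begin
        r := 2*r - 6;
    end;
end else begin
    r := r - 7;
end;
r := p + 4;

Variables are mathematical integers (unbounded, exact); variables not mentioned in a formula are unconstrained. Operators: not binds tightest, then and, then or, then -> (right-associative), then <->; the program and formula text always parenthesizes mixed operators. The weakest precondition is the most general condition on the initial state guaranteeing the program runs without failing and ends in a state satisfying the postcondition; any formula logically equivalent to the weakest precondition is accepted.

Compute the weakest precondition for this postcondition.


Working backward. After the program, the postcondition (not (2*j >= p + 3*p + 2)) or 3*r - 2 = 2*r - 3 must hold; in canonical form it is (not (2*j >= 4*p + 2)) or r = -1.
Before r := p + 4: (not (2*j >= 4*p + 2)) or p = -5
Then branch requires ((not (2*p < 2*j + 8)) -> ((not (2*j >= 12*p - 14)) or 3*p = -1)) and (2*p < 2*j + 8 -> ((not (2*j >= 4*p + 2)) or p = -5)); else branch requires (not (2*j >= 4*p + 2)) or p = -5.
Before the if: ((2*j = 1 or 4*p = 3) -> (((not (2*p < 2*j + 8)) -> ((not (2*j >= 12*p - 14)) or 3*p = -1)) and (2*p < 2*j + 8 -> ((not (2*j >= 4*p + 2)) or p = -5)))) and ((not (2*j = 1 or 4*p = 3)) -> ((not (2*j >= 4*p + 2)) or p = -5))
Answer: WP = ((2*j = 1 or 4*p = 3) -> (((not (2*p < 2*j + 8)) -> ((not (2*j >= 12*p - 14)) or 3*p = -1)) and (2*p < 2*j + 8 -> ((not (2*j >= 4*p + 2)) or p = -5)))) and ((not (2*j = 1 or 4*p = 3)) -> ((not (2*j >= 4*p + 2)) or p = -5))


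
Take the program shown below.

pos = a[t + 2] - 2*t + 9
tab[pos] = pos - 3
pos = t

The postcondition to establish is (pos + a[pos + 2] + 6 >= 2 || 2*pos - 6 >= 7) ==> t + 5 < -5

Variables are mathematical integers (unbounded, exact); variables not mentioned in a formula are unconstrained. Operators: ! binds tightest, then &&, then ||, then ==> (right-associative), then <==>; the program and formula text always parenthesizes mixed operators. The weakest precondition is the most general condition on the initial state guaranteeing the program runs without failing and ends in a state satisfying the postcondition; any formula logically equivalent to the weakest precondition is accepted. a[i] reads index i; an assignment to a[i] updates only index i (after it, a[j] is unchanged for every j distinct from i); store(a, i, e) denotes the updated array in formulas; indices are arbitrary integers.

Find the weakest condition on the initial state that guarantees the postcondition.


Working backward. After the program, the postcondition (pos + a[pos + 2] + 6 >= 2 || 2*pos - 6 >= 7) ==> t + 5 < -5 must hold; in canonical form it is (a[pos + 2] + pos >= -4 || 2*pos >= 13) ==> t < -10.
Before pos := t: (a[t + 2] + t >= -4 || 2*t >= 13) ==> t < -10
Before tab[pos] := pos - 3: (a[t + 2] + t >= -4 || 2*t >= 13) ==> t < -10
Before pos := a[t + 2] - 2*t + 9: (a[t + 2] + t >= -4 || 2*t >= 13) ==> t < -10
Answer: WP = (a[t + 2] + t >= -4 || 2*t >= 13) ==> t < -10


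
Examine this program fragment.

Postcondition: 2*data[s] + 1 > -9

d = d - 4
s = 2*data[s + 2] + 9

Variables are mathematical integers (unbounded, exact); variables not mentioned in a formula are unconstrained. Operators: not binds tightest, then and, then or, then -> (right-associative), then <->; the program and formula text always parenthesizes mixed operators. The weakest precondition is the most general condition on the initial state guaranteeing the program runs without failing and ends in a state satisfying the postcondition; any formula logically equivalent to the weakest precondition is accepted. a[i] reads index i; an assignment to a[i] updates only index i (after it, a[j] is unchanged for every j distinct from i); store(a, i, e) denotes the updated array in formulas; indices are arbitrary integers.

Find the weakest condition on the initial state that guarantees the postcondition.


Working backward. After the program, the postcondition 2*data[s] + 1 > -9 must hold; in canonical form it is 2*data[s] > -10.
Before s := 2*data[s + 2] + 9: 2*data[2*data[s + 2] + 9] > -10
Before d := d - 4: 2*data[2*data[s + 2] + 9] > -10
Answer: WP = 2*data[2*data[s + 2] + 9] > -10


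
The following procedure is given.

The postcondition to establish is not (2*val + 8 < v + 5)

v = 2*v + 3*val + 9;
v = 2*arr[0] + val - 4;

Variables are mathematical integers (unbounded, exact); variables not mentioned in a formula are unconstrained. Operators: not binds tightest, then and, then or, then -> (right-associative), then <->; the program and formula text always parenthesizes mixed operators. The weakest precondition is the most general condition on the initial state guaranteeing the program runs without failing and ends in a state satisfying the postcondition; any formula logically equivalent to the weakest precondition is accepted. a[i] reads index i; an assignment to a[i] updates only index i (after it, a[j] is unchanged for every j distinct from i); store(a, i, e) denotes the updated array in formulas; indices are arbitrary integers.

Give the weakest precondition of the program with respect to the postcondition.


Working backward. After the program, the postcondition not (2*val + 8 < v + 5) must hold; in canonical form it is not (2*val < v - 3).
Before v := 2*arr[0] + val - 4: not (val < 2*arr[0] - 7)
Before v := 2*v + 3*val + 9: not (val < 2*arr[0] - 7)
Answer: WP = not (val < 2*arr[0] - 7)


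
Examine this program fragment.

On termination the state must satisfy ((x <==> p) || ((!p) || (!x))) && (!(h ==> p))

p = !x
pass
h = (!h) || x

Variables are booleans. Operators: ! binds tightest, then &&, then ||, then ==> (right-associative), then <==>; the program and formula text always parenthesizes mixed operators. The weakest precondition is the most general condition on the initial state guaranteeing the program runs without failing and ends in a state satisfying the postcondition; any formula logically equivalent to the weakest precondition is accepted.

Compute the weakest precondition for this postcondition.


Working backward. After the program, the postcondition ((x <==> p) || ((!p) || (!x))) && (!(h ==> p)) must hold; in canonical form it is ((x <==> p) || (!p) || (!x)) && (!(h ==> p)).
Before h := (!h) || x: ((x <==> p) || (!p) || (!x)) && (!(((!h) || x) ==> p))
Before skip: ((x <==> p) || (!p) || (!x)) && (!(((!h) || x) ==> p))
Before p := !x: !(((!h) || x) ==> (!x))
Answer: WP = !(((!h) || x) ==> (!x))


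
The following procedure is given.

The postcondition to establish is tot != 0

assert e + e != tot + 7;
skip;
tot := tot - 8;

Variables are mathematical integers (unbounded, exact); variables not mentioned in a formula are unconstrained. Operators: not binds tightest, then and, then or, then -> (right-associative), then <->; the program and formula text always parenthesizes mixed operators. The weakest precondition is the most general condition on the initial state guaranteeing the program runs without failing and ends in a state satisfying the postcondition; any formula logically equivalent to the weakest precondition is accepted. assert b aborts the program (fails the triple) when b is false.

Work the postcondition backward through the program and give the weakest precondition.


Working backward. After the program, tot != 0 must hold.
Before tot := tot - 8: tot != 8
Before skip: tot != 8
Before assert e + e != tot + 7: 2*e != tot + 7 and tot != 8
Answer: WP = 2*e != tot + 7 and tot != 8


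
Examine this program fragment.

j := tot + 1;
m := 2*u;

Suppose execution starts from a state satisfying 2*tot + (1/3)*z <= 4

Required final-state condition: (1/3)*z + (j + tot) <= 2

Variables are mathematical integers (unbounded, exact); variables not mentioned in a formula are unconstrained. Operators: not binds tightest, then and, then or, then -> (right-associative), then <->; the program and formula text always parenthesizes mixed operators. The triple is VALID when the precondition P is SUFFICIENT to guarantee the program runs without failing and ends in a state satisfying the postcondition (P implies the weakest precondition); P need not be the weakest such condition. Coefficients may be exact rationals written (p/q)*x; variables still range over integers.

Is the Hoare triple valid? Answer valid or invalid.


Working backward. After the program, the postcondition (1/3)*z + (j + tot) <= 2 must hold; in canonical form it is j + tot + (1/3)*z <= 2.
Before m := 2*u: j + tot + (1/3)*z <= 2
Before j := tot + 1: 2*tot + (1/3)*z <= 1
The weakest precondition is 2*tot + (1/3)*z <= 1.
Check whether 2*tot + (1/3)*z <= 4 implies it.
Countermodel: at the initial state tot = 0, z = 4, the precondition holds but the weakest precondition fails.
Answer: invalid


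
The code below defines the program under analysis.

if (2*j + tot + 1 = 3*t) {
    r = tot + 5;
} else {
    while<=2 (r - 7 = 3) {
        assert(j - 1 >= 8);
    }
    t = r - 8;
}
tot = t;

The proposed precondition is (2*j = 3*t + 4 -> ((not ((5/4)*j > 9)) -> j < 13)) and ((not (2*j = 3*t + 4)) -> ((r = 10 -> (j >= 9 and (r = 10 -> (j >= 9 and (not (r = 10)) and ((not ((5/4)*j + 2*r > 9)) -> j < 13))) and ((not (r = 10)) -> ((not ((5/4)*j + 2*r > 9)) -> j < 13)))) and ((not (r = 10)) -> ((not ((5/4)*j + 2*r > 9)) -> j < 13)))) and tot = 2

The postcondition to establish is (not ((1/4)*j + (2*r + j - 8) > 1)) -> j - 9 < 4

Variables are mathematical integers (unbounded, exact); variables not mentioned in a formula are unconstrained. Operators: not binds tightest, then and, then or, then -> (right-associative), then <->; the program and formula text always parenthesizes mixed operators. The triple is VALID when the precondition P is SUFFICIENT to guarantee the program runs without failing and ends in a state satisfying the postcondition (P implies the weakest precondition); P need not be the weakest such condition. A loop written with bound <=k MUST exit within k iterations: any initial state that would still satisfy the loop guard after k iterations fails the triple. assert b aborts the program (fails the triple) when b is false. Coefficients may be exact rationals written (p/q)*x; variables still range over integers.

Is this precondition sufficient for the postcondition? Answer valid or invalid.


Working backward. After the program, the postcondition (not ((1/4)*j + (2*r + j - 8) > 1)) -> j - 9 < 4 must hold; in canonical form it is (not ((5/4)*j + 2*r > 9)) -> j < 13.
Before tot := t: (not ((5/4)*j + 2*r > 9)) -> j < 13
Then branch requires (not ((5/4)*j + 2*tot > -1)) -> j < 13; else branch requires (r = 10 -> (j >= 9 and (r = 10 -> (j >= 9 and (not (r = 10)) and ((not ((5/4)*j + 2*r > 9)) -> j < 13))) and ((not (r = 10)) -> ((not ((5/4)*j + 2*r > 9)) -> j < 13)))) and ((not (r = 10)) -> ((not ((5/4)*j + 2*r > 9)) -> j < 13)).
Before the if: (2*j + tot = 3*t - 1 -> ((not ((5/4)*j + 2*tot > -1)) -> j < 13)) and ((not (2*j + tot = 3*t - 1)) -> ((r = 10 -> (j >= 9 and (r = 10 -> (j >= 9 and (not (r = 10)) and ((not ((5/4)*j + 2*r > 9)) -> j < 13))) and ((not (r = 10)) -> ((not ((5/4)*j + 2*r > 9)) -> j < 13)))) and ((not (r = 10)) -> ((not ((5/4)*j + 2*r > 9)) -> j < 13))))
The weakest precondition is (2*j + tot = 3*t - 1 -> ((not ((5/4)*j + 2*tot > -1)) -> j < 13)) and ((not (2*j + tot = 3*t - 1)) -> ((r = 10 -> (j >= 9 and (r = 10 -> (j >= 9 and (not (r = 10)) and ((not ((5/4)*j + 2*r > 9)) -> j < 13))) and ((not (r = 10)) -> ((not ((5/4)*j + 2*r > 9)) -> j < 13)))) and ((not (r = 10)) -> ((not ((5/4)*j + 2*r > 9)) -> j < 13)))).
Check whether (2*j = 3*t + 4 -> ((not ((5/4)*j > 9)) -> j < 13)) and ((not (2*j = 3*t + 4)) -> ((r = 10 -> (j >= 9 and (r = 10 -> (j >= 9 and (not (r = 10)) and ((not ((5/4)*j + 2*r > 9)) -> j < 13))) and ((not (r = 10)) -> ((not ((5/4)*j + 2*r > 9)) -> j < 13)))) and ((not (r = 10)) -> ((not ((5/4)*j + 2*r > 9)) -> j < 13)))) and tot = 2 implies it.
Countermodel: at the initial state j = 8, r = 10, t = 4, tot = 2, the precondition holds but the weakest precondition fails.
Answer: invalid


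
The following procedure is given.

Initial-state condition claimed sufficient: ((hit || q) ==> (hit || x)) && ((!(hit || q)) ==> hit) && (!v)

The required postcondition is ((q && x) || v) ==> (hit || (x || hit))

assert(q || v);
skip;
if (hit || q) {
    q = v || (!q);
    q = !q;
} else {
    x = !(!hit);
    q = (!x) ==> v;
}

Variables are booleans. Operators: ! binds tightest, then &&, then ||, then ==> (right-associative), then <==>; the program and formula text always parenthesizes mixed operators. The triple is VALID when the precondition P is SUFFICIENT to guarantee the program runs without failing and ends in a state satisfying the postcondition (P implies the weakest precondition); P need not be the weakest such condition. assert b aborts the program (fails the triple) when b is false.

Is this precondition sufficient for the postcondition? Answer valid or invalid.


Working backward. After the program, the postcondition ((q && x) || v) ==> (hit || (x || hit)) must hold; in canonical form it is ((q && x) || v) ==> (hit || x).
Then branch requires (((!(v || (!q))) && x) || v) ==> (hit || x); else branch requires ((((!hit) ==> v) && hit) || v) ==> hit.
Before the if: ((hit || q) ==> ((((!(v || (!q))) && x) || v) ==> (hit || x))) && ((!(hit || q)) ==> (((((!hit) ==> v) && hit) || v) ==> hit))
Before skip: ((hit || q) ==> ((((!(v || (!q))) && x) || v) ==> (hit || x))) && ((!(hit || q)) ==> (((((!hit) ==> v) && hit) || v) ==> hit))
Before assert q || v: (q || v) && ((hit || q) ==> ((((!(v || (!q))) && x) || v) ==> (hit || x))) && ((!(hit || q)) ==> (((((!hit) ==> v) && hit) || v) ==> hit))
The weakest precondition is (q || v) && ((hit || q) ==> ((((!(v || (!q))) && x) || v) ==> (hit || x))) && ((!(hit || q)) ==> (((((!hit) ==> v) && hit) || v) ==> hit)).
Check whether ((hit || q) ==> (hit || x)) && ((!(hit || q)) ==> hit) && (!v) implies it.
Countermodel: at the initial state hit = true, q = false, v = false, x = false, the precondition holds but the weakest precondition fails.
Answer: invalid


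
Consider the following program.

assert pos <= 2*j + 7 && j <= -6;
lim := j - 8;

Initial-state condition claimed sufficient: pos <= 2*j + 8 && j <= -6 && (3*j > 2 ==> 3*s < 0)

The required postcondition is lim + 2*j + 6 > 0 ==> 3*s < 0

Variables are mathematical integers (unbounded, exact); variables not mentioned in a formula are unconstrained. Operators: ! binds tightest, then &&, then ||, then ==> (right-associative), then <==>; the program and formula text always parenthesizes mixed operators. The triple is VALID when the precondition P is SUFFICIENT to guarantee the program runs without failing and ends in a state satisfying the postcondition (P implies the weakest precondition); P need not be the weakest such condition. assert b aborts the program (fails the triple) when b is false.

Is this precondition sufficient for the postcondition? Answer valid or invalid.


Working backward. After the program, the postcondition lim + 2*j + 6 > 0 ==> 3*s < 0 must hold; in canonical form it is 2*j + lim > -6 ==> 3*s < 0.
Before lim := j - 8: 3*j > 2 ==> 3*s < 0
Before assert pos <= 2*j + 7 && j <= -6: pos <= 2*j + 7 && j <= -6 && (3*j > 2 ==> 3*s < 0)
The weakest precondition is pos <= 2*j + 7 && j <= -6 && (3*j > 2 ==> 3*s < 0).
Check whether pos <= 2*j + 8 && j <= -6 && (3*j > 2 ==> 3*s < 0) implies it.
Countermodel: at the initial state j = -6, pos = -4, s = 0, the precondition holds but the weakest precondition fails.
Answer: invalid


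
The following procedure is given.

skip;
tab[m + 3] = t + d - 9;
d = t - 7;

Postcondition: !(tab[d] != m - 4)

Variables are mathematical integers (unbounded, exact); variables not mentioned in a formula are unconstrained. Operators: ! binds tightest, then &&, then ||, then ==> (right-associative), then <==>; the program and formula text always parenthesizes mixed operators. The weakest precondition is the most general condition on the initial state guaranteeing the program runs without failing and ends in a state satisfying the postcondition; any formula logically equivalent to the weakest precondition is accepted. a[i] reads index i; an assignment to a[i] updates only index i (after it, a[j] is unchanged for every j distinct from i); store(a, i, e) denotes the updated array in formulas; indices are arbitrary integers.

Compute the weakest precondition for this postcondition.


Working backward. After the program, !(tab[d] != m - 4) must hold.
Before d := t - 7: !(tab[t - 7] != m - 4)
Before tab[m + 3] := t + d - 9: !(store(tab, m + 3, d + t - 9)[t - 7] != m - 4)
Before skip: !(store(tab, m + 3, d + t - 9)[t - 7] != m - 4)
Answer: WP = !(store(tab, m + 3, d + t - 9)[t - 7] != m - 4)


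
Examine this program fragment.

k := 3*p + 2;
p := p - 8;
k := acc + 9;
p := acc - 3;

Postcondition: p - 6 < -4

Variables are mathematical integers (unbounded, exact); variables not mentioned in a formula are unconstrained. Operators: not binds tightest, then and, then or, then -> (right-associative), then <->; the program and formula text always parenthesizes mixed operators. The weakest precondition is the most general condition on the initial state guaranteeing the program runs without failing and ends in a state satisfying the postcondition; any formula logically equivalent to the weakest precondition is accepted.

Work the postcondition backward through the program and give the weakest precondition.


Working backward. After the program, the postcondition p - 6 < -4 must hold; in canonical form it is p < 2.
Before p := acc - 3: acc < 5
Before k := acc + 9: acc < 5
Before p := p - 8: acc < 5
Before k := 3*p + 2: acc < 5
Answer: WP = acc < 5
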